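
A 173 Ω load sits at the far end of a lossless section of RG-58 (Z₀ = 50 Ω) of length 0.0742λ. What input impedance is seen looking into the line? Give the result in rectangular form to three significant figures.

βl = 2π × 0.0742 = 26.7°
tan(βl) = tan(26.7°) = 0.503
Z_in = Z_0·(Z_L + jZ_0·tanβl)/(Z_0 + jZ_L·tanβl)
     = 50·(173 + j25.2)/(50 + j87.1)

Z_in ≈ 53.8 − j68.5 Ω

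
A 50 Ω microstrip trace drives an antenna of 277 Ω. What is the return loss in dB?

Γ = (277 − 50)/(277 + 50) = 0.694
RL = −20·log₁₀|Γ| = −20·log₁₀(0.694)

RL ≈ 3.17 dB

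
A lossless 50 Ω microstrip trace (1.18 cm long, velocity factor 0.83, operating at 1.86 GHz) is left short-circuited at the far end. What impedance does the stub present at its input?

λ = v/f = 0.83·c / 1.86 GHz = 0.134 m
βl = 2π·l/λ = 2π × 0.0881 = 31.7°
tan(βl) = 0.618
For a short-circuited stub, Z_in = jZ_0·tan(βl)

Z_in ≈ +j30.9 Ω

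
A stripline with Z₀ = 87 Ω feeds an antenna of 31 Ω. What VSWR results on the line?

VSWR ≈ 2.81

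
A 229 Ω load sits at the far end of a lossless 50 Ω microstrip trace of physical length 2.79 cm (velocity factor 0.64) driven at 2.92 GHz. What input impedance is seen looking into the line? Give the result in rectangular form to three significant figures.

Z_in ≈ 44.1 + j78.4 Ω

λ = v/f = 0.64·c / 2.92 GHz = 0.0658 m
βl = 2π·l/λ = 2π × 0.424 = 153°
tan(βl) = tan(153°) = -0.515
Z_in = Z_0·(Z_L + jZ_0·tanβl)/(Z_0 + jZ_L·tanβl)
     = 50·(229 − j25.7)/(50 − j118)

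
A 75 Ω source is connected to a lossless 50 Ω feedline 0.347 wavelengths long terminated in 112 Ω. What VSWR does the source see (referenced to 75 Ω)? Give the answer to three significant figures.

VSWR ≈ 2.81

βl = 2π × 0.347 = 125°
tan(βl) = -1.43
Z_in = Z_0·(Z_L + jZ_0·tanβl)/(Z_0 + jZ_L·tanβl) = 30.3 + j25.5 Ω
Γ_s = (Z_in − Z_s)/(Z_in + Z_s) = (-44.7 + j25.5)/(105 + j25.5), |Γ_s| = 0.475
VSWR = (1 + |Γ_s|)/(1 − |Γ_s|)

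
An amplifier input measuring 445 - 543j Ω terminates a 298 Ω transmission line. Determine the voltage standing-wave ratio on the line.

VSWR ≈ 4.15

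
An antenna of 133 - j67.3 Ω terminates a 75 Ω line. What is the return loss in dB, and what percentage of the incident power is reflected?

Γ = (58 − j67.3)/(208 − j67.3), |Γ| = 0.406
RL = −20·log₁₀(0.406) = 7.82 dB
P_refl/P_inc = |Γ|² = 0.165

RL ≈ 7.82 dB; 16.5% of incident power reflected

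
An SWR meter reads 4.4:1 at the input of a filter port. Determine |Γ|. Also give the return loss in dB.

|Γ| = (S − 1)/(S + 1) = (4.4 − 1)/(4.4 + 1) = 3.4/5.4
RL = −20·log₁₀|Γ| = −20·log₁₀(0.63)

|Γ| ≈ 0.63; return loss ≈ 4.02 dB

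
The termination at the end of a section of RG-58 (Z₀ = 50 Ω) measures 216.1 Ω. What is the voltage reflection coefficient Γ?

Γ = 0.624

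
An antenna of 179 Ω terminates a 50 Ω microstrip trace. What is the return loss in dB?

RL ≈ 4.98 dB

Γ = (179 − 50)/(179 + 50) = 0.563
RL = −20·log₁₀|Γ| = −20·log₁₀(0.563)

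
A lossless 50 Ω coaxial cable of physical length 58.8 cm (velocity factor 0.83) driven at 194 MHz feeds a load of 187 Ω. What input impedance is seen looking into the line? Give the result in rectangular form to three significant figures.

Z_in ≈ 99.5 + j86.8 Ω

λ = v/f = 0.83·c / 194 MHz = 1.28 m
βl = 2π·l/λ = 2π × 0.458 = 165°
tan(βl) = tan(165°) = -0.269
Z_in = Z_0·(Z_L + jZ_0·tanβl)/(Z_0 + jZ_L·tanβl)
     = 50·(187 − j13.5)/(50 − j50.4)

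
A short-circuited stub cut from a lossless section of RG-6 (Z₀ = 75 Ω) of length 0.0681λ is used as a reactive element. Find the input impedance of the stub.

βl = 2π × 0.0681 = 24.5°
tan(βl) = 0.456
For a short-circuited stub, Z_in = jZ_0·tan(βl)

Z_in ≈ +j34.2 Ω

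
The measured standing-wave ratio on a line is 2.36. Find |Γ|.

|Γ| ≈ 0.405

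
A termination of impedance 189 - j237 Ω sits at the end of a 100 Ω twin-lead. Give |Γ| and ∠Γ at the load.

Γ = (Z_L − Z_0)/(Z_L + Z_0) = (89 − j237)/(289 − j237)
|Γ| = 253/374 = 0.677

Γ ≈ 0.677 ∠ -30.1°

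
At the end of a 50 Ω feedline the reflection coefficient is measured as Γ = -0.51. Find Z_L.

Z_L ≈ 16.2 Ω

Z_L = Z_0·(1 + Γ)/(1 − Γ) = 50·(0.49)/(1.51)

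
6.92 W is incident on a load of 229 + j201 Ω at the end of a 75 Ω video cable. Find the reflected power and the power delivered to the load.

P_reflected ≈ 3.34 W; P_delivered ≈ 3.58 W

|Γ| = |(154 + j201)/(304 + j201)| = 0.695
|Γ|² = 0.483
P_refl = |Γ|²·P_inc = 3.34 W, P_del = (1 − |Γ|²)·P_inc = 3.58 W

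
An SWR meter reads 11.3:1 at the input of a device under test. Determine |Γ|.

|Γ| ≈ 0.837

|Γ| = (S − 1)/(S + 1) = (11.3 − 1)/(11.3 + 1) = 10.3/12.3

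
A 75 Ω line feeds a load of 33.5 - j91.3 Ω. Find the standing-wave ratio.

VSWR ≈ 5.83

Γ = (Z_L − Z_0)/(Z_L + Z_0) = (-41.5 − j91.3)/(108.5 − j91.3)
|Γ| = 100/142 = 0.707
VSWR = (1 + |Γ|)/(1 − |Γ|) = 1.71/0.293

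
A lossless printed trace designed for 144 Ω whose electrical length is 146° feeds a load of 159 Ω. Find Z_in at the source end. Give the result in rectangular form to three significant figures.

Z_in ≈ 149 + j13.7 Ω

tan(βl) = tan(146°) = -0.675
Z_in = Z_0·(Z_L + jZ_0·tanβl)/(Z_0 + jZ_L·tanβl)
     = 144·(159 − j97.1)/(144 − j107)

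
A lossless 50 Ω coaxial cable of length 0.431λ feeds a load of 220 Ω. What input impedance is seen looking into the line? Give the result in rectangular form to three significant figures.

βl = 2π × 0.431 = 155°
tan(βl) = tan(155°) = -0.463
Z_in = Z_0·(Z_L + jZ_0·tanβl)/(Z_0 + jZ_L·tanβl)
     = 50·(220 − j23.1)/(50 − j102)

Z_in ≈ 51.9 + j82.5 Ω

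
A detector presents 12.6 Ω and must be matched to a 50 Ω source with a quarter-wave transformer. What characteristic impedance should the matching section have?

Z_qwt = √(Z_0·R_L) = √(50 × 12.6) = √630

Z_qwt ≈ 25.1 Ω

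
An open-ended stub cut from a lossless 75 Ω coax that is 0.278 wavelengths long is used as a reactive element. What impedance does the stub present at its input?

Z_in ≈ +j13.3 Ω

βl = 2π × 0.278 = 100°
tan(βl) = -5.63
For an open-ended stub, Z_in = −jZ_0·cot(βl) = −jZ_0/tan(βl)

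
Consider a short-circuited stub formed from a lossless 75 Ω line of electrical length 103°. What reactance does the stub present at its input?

X_in ≈ -325 Ω (capacitive)

tan(βl) = -4.33
For a short-circuited stub, Z_in = jZ_0·tan(βl)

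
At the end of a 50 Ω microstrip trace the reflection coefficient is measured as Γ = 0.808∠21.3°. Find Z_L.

Z_L = Z_0·(1 + Γ)/(1 − Γ) = 50·(1.75 + j0.294)/(0.247 − j0.294)

Z_L ≈ 118 + j199 Ω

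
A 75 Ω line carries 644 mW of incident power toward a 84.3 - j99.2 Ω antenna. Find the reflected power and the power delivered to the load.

|Γ| = |(9.3 − j99.2)/(159.3 − j99.2)| = 0.531
|Γ|² = 0.282
P_refl = |Γ|²·P_inc = 182 mW, P_del = (1 − |Γ|²)·P_inc = 462 mW

P_reflected ≈ 182 mW; P_delivered ≈ 462 mW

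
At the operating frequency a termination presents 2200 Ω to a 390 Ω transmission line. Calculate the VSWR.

VSWR ≈ 5.64

Γ = (2200 − 390)/(2200 + 390) = 0.699
VSWR = (1 + 0.699)/(1 − 0.699)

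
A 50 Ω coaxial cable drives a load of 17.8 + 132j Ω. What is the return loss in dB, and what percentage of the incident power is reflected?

RL ≈ 0.766 dB; 83.8% of incident power reflected

Γ = (-32.2 + j132)/(67.8 + j132), |Γ| = 0.916
RL = −20·log₁₀(0.916) = 0.766 dB
P_refl/P_inc = |Γ|² = 0.838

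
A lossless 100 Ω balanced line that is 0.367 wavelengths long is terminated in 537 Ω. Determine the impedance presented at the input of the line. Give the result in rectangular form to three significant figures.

βl = 2π × 0.367 = 132°
tan(βl) = tan(132°) = -1.11
Z_in = Z_0·(Z_L + jZ_0·tanβl)/(Z_0 + jZ_L·tanβl)
     = 100·(537 − j111)/(100 − j594)

Z_in ≈ 32.9 + j84.9 Ω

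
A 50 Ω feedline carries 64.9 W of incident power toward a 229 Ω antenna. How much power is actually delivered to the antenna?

Γ = (229 − 50)/(229 + 50) = 0.642
|Γ|² = 0.412
P_refl = |Γ|²·P_inc = 26.7 W, P_del = (1 − |Γ|²)·P_inc = 38.2 W

P_delivered ≈ 38.2 W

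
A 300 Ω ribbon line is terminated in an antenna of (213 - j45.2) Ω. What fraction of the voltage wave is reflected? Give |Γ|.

|Γ| ≈ 0.19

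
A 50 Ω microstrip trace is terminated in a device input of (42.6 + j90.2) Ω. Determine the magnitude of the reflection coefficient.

|Γ| ≈ 0.7

Γ = (Z_L − Z_0)/(Z_L + Z_0) = (-7.4 + j90.2)/(92.6 + j90.2)
|Γ| = 90.5/129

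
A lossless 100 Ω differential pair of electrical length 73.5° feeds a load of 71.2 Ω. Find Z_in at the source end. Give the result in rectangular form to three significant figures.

Z_in ≈ 130 + j24.6 Ω

tan(βl) = tan(73.5°) = 3.38
Z_in = Z_0·(Z_L + jZ_0·tanβl)/(Z_0 + jZ_L·tanβl)
     = 100·(71.2 + j338)/(100 + j240)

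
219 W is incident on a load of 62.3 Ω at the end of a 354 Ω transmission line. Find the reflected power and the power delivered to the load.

Γ = (62.3 − 354)/(62.3 + 354) = -0.701
|Γ|² = 0.491
P_refl = |Γ|²·P_inc = 108 W, P_del = (1 − |Γ|²)·P_inc = 111 W

P_reflected ≈ 108 W; P_delivered ≈ 111 W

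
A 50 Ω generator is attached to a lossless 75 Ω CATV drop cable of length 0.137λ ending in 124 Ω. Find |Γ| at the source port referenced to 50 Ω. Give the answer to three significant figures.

|Γ| ≈ 0.295

βl = 2π × 0.137 = 49.3°
tan(βl) = 1.16
Z_in = Z_0·(Z_L + jZ_0·tanβl)/(Z_0 + jZ_L·tanβl) = 62.1 − j32.2 Ω
Γ_s = (Z_in − Z_s)/(Z_in + Z_s) = (12.1 − j32.2)/(112 − j32.2), |Γ_s| = 0.295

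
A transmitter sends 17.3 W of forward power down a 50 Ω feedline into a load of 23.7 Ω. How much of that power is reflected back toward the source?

P_reflected ≈ 2.2 W

Γ = (23.7 − 50)/(23.7 + 50) = -0.357
|Γ|² = 0.127
P_refl = |Γ|²·P_inc = 2.2 W, P_del = (1 − |Γ|²)·P_inc = 15.1 W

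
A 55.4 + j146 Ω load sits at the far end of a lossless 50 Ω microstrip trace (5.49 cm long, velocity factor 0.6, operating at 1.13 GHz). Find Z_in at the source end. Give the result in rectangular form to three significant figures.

λ = v/f = 0.6·c / 1.13 GHz = 0.159 m
βl = 2π·l/λ = 2π × 0.345 = 124°
tan(βl) = tan(124°) = -1.48
Z_in = Z_0·(Z_L + jZ_0·tanβl)/(Z_0 + jZ_L·tanβl)
     = 50·(55.4 + j72.1)/(266 − j81.9)

Z_in ≈ 5.7 + j15.3 Ω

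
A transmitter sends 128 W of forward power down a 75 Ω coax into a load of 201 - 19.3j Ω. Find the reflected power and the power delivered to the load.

|Γ| = |(126 − j19.3)/(276 − j19.3)| = 0.461
|Γ|² = 0.212
P_refl = |Γ|²·P_inc = 27.2 W, P_del = (1 − |Γ|²)·P_inc = 101 W

P_reflected ≈ 27.2 W; P_delivered ≈ 101 W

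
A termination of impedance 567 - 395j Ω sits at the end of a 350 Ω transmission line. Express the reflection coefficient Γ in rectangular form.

Γ ≈ 0.356 − j0.277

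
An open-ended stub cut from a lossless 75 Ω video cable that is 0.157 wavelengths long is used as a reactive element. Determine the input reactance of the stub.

βl = 2π × 0.157 = 56.5°
tan(βl) = 1.51
For an open-ended stub, Z_in = −jZ_0·cot(βl) = −jZ_0/tan(βl)

X_in ≈ -49.6 Ω (capacitive)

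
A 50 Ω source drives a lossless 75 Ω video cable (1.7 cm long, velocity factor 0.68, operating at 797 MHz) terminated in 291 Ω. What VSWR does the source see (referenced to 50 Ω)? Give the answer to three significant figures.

λ = v/f = 0.68·c / 797 MHz = 0.256 m
βl = 2π·l/λ = 2π × 0.0664 = 23.9°
tan(βl) = 0.443
Z_in = Z_0·(Z_L + jZ_0·tanβl)/(Z_0 + jZ_L·tanβl) = 87.9 − j118 Ω
Γ_s = (Z_in − Z_s)/(Z_in + Z_s) = (37.9 − j118)/(138 − j118), |Γ_s| = 0.683
VSWR = (1 + |Γ_s|)/(1 − |Γ_s|)

VSWR ≈ 5.31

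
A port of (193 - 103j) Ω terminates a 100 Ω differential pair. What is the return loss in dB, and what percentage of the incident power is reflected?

RL ≈ 7 dB; 20% of incident power reflected

Γ = (93 − j103)/(293 − j103), |Γ| = 0.447
RL = −20·log₁₀(0.447) = 7 dB
P_refl/P_inc = |Γ|² = 0.2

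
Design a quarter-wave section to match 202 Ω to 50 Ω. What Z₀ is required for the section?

Z_qwt ≈ 100 Ω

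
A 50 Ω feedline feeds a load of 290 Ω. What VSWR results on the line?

Γ = (290 − 50)/(290 + 50) = 0.706
VSWR = (1 + 0.706)/(1 − 0.706)

VSWR ≈ 5.8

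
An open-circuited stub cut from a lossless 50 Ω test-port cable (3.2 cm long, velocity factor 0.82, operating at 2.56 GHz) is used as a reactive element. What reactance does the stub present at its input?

X_in ≈ 28.7 Ω (inductive)

λ = v/f = 0.82·c / 2.56 GHz = 0.0961 m
βl = 2π·l/λ = 2π × 0.333 = 120°
tan(βl) = -1.74
For an open-circuited stub, Z_in = −jZ_0·cot(βl) = −jZ_0/tan(βl)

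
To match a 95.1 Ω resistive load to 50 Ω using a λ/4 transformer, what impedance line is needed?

Z_qwt = √(Z_0·R_L) = √(50 × 95.1) = √4755

Z_qwt ≈ 69 Ω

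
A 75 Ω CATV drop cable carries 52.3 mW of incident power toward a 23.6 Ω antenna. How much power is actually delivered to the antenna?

Γ = (23.6 − 75)/(23.6 + 75) = -0.521
|Γ|² = 0.272
P_refl = |Γ|²·P_inc = 14.2 mW, P_del = (1 − |Γ|²)·P_inc = 38.1 mW

P_delivered ≈ 38.1 mW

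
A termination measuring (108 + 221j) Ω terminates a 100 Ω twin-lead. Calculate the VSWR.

VSWR ≈ 6.37

Γ = (Z_L − Z_0)/(Z_L + Z_0) = (8 + j221)/(208 + j221)
|Γ| = 221/303 = 0.729
VSWR = (1 + |Γ|)/(1 − |Γ|) = 1.73/0.271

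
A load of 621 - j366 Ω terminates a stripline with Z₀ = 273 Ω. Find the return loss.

RL ≈ 5.63 dB

Γ = (348 − j366)/(894 − j366), |Γ| = 0.523
RL = −20·log₁₀|Γ| = −20·log₁₀(0.523)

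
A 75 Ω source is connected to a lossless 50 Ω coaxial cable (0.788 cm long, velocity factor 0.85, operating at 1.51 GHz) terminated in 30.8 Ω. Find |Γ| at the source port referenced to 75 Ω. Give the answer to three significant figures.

λ = v/f = 0.85·c / 1.51 GHz = 0.169 m
βl = 2π·l/λ = 2π × 0.0467 = 16.8°
tan(βl) = 0.302
Z_in = Z_0·(Z_L + jZ_0·tanβl)/(Z_0 + jZ_L·tanβl) = 32.5 + j9.05 Ω
Γ_s = (Z_in − Z_s)/(Z_in + Z_s) = (-42.5 + j9.05)/(107 + j9.05), |Γ_s| = 0.403

|Γ| ≈ 0.403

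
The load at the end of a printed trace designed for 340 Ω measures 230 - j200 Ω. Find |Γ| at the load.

Γ = (Z_L − Z_0)/(Z_L + Z_0) = (-110 − j200)/(570 − j200)
|Γ| = 228/604

|Γ| ≈ 0.378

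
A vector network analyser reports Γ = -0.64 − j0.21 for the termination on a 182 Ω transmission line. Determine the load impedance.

Z_L = Z_0·(1 + Γ)/(1 − Γ) = 182·(0.36 − j0.21)/(1.64 + j0.21)

Z_L ≈ 36.4 − j28 Ω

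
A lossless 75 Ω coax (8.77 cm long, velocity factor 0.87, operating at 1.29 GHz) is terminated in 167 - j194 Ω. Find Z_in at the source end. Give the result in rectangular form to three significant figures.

Z_in ≈ 200 + j199 Ω

λ = v/f = 0.87·c / 1.29 GHz = 0.202 m
βl = 2π·l/λ = 2π × 0.433 = 156°
tan(βl) = tan(156°) = -0.444
Z_in = Z_0·(Z_L + jZ_0·tanβl)/(Z_0 + jZ_L·tanβl)
     = 75·(167 − j227)/(-11.2 − j74.2)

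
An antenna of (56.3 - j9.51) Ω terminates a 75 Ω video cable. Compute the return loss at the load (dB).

RL ≈ 16 dB

Γ = (-18.7 − j9.51)/(131.3 − j9.51), |Γ| = 0.159
RL = −20·log₁₀|Γ| = −20·log₁₀(0.159)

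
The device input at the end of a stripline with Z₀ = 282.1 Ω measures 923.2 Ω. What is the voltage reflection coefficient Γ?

Γ = (Z_L − Z_0)/(Z_L + Z_0) = (923.2 − 282.1)/(923.2 + 282.1) = 641.1/1205

Γ = 0.532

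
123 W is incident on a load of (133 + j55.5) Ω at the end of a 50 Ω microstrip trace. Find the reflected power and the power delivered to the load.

P_reflected ≈ 33.5 W; P_delivered ≈ 89.5 W

|Γ| = |(83 + j55.5)/(183 + j55.5)| = 0.522
|Γ|² = 0.273
P_refl = |Γ|²·P_inc = 33.5 W, P_del = (1 − |Γ|²)·P_inc = 89.5 W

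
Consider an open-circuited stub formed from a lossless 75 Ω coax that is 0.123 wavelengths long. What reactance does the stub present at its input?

βl = 2π × 0.123 = 44.3°
tan(βl) = 0.975
For an open-circuited stub, Z_in = −jZ_0·cot(βl) = −jZ_0/tan(βl)

X_in ≈ -76.9 Ω (capacitive)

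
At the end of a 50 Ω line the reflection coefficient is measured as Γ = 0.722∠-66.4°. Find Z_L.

Z_L ≈ 25.4 − j70.1 Ω

Z_L = Z_0·(1 + Γ)/(1 − Γ) = 50·(1.29 − j0.662)/(0.711 + j0.662)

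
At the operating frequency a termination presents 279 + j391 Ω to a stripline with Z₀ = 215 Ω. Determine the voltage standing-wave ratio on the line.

VSWR ≈ 4.39

Γ = (Z_L − Z_0)/(Z_L + Z_0) = (64 + j391)/(494 + j391)
|Γ| = 396/630 = 0.629
VSWR = (1 + |Γ|)/(1 − |Γ|) = 1.63/0.371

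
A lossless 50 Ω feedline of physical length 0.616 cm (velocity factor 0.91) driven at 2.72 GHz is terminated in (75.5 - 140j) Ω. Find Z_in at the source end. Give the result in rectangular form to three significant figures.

Z_in ≈ 17.8 − j61.1 Ω

λ = v/f = 0.91·c / 2.72 GHz = 0.1 m
βl = 2π·l/λ = 2π × 0.0614 = 22.1°
tan(βl) = tan(22.1°) = 0.406
Z_in = Z_0·(Z_L + jZ_0·tanβl)/(Z_0 + jZ_L·tanβl)
     = 50·(75.5 − j120)/(107 + j30.6)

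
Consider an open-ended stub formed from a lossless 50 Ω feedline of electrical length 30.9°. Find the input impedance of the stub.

tan(βl) = 0.598
For an open-ended stub, Z_in = −jZ_0·cot(βl) = −jZ_0/tan(βl)

Z_in ≈ −j83.5 Ω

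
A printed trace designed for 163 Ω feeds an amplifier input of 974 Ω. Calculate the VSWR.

For a purely resistive load, VSWR = R_L/Z_0 or Z_0/R_L (whichever > 1) = 974/163

VSWR ≈ 5.98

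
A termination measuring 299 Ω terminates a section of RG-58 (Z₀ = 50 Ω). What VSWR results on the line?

Γ = (299 − 50)/(299 + 50) = 0.713
VSWR = (1 + 0.713)/(1 − 0.713)

VSWR ≈ 5.98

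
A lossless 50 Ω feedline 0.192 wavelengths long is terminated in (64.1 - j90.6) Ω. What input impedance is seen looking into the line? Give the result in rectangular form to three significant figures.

Z_in ≈ 11.4 + j0.39 Ω

βl = 2π × 0.192 = 69.1°
tan(βl) = tan(69.1°) = 2.62
Z_in = Z_0·(Z_L + jZ_0·tanβl)/(Z_0 + jZ_L·tanβl)
     = 50·(64.1 + j40.5)/(288 + j168)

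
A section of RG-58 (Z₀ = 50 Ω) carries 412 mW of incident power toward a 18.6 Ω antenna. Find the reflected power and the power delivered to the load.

P_reflected ≈ 86.3 mW; P_delivered ≈ 326 mW

Γ = (18.6 − 50)/(18.6 + 50) = -0.458
|Γ|² = 0.21
P_refl = |Γ|²·P_inc = 86.3 mW, P_del = (1 − |Γ|²)·P_inc = 326 mW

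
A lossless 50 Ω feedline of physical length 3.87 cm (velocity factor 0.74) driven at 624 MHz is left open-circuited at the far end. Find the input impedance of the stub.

Z_in ≈ −j61.4 Ω

λ = v/f = 0.74·c / 624 MHz = 0.356 m
βl = 2π·l/λ = 2π × 0.109 = 39.2°
tan(βl) = 0.814
For an open-circuited stub, Z_in = −jZ_0·cot(βl) = −jZ_0/tan(βl)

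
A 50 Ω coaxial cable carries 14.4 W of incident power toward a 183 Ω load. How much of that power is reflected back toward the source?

P_reflected ≈ 4.69 W

Γ = (183 − 50)/(183 + 50) = 0.571
|Γ|² = 0.326
P_refl = |Γ|²·P_inc = 4.69 W, P_del = (1 − |Γ|²)·P_inc = 9.71 W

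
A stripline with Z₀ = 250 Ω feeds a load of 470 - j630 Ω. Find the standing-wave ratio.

Γ = (Z_L − Z_0)/(Z_L + Z_0) = (220 − j630)/(720 − j630)
|Γ| = 667/957 = 0.698
VSWR = (1 + |Γ|)/(1 − |Γ|) = 1.7/0.302

VSWR ≈ 5.61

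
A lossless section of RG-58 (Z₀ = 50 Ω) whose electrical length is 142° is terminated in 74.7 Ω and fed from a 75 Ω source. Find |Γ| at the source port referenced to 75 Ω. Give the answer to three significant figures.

|Γ| ≈ 0.247

tan(βl) = -0.781
Z_in = Z_0·(Z_L + jZ_0·tanβl)/(Z_0 + jZ_L·tanβl) = 50.9 + j20.4 Ω
Γ_s = (Z_in − Z_s)/(Z_in + Z_s) = (-24.1 + j20.4)/(126 + j20.4), |Γ_s| = 0.247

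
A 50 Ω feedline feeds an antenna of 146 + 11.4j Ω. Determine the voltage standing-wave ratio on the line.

VSWR ≈ 2.94

Γ = (Z_L − Z_0)/(Z_L + Z_0) = (96 + j11.4)/(196 + j11.4)
|Γ| = 96.7/196 = 0.492
VSWR = (1 + |Γ|)/(1 − |Γ|) = 1.49/0.508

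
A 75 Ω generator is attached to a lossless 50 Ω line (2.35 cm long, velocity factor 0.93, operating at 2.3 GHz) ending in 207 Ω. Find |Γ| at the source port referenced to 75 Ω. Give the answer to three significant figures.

λ = v/f = 0.93·c / 2.3 GHz = 0.121 m
βl = 2π·l/λ = 2π × 0.194 = 69.7°
tan(βl) = 2.71
Z_in = Z_0·(Z_L + jZ_0·tanβl)/(Z_0 + jZ_L·tanβl) = 13.6 − j17.2 Ω
Γ_s = (Z_in − Z_s)/(Z_in + Z_s) = (-61.4 − j17.2)/(88.6 − j17.2), |Γ_s| = 0.706

|Γ| ≈ 0.706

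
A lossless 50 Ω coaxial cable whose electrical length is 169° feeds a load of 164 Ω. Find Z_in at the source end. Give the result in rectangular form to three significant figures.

Z_in ≈ 121 + j67.4 Ω

tan(βl) = tan(169°) = -0.194
Z_in = Z_0·(Z_L + jZ_0·tanβl)/(Z_0 + jZ_L·tanβl)
     = 50·(164 − j9.72)/(50 − j31.9)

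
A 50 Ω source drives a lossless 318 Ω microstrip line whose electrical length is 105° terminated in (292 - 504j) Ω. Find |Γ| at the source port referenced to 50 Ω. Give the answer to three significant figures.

|Γ| ≈ 0.865

tan(βl) = -3.73
Z_in = Z_0·(Z_L + jZ_0·tanβl)/(Z_0 + jZ_L·tanβl) = 121 + j259 Ω
Γ_s = (Z_in − Z_s)/(Z_in + Z_s) = (71.4 + j259)/(171 + j259), |Γ_s| = 0.865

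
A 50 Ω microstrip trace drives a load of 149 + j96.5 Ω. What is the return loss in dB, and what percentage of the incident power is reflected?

Γ = (99 + j96.5)/(199 + j96.5), |Γ| = 0.625
RL = −20·log₁₀(0.625) = 4.08 dB
P_refl/P_inc = |Γ|² = 0.391

RL ≈ 4.08 dB; 39.1% of incident power reflected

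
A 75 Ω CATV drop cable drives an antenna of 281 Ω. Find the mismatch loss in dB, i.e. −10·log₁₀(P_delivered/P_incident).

Γ = (281 − 75)/(281 + 75) = 0.579
|Γ|² = 0.335, so P_del/P_inc = 1 − |Γ|² = 0.665
ML = −10·log₁₀(1 − |Γ|²)

mismatch loss ≈ 1.77 dB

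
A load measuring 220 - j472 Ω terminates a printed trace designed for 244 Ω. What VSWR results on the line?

Γ = (Z_L − Z_0)/(Z_L + Z_0) = (-24 − j472)/(464 − j472)
|Γ| = 473/662 = 0.714
VSWR = (1 + |Γ|)/(1 − |Γ|) = 1.71/0.286

VSWR ≈ 5.99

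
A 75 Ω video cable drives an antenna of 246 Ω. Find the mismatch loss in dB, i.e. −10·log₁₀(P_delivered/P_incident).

Γ = (246 − 75)/(246 + 75) = 0.533
|Γ|² = 0.284, so P_del/P_inc = 1 − |Γ|² = 0.716
ML = −10·log₁₀(1 − |Γ|²)

mismatch loss ≈ 1.45 dB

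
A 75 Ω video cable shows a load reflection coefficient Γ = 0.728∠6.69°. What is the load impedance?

Z_L ≈ 420 + j152 Ω

Z_L = Z_0·(1 + Γ)/(1 − Γ) = 75·(1.72 + j0.0848)/(0.277 − j0.0848)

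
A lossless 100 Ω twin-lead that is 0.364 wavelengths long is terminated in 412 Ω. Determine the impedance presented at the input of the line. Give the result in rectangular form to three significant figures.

βl = 2π × 0.364 = 131°
tan(βl) = tan(131°) = -1.15
Z_in = Z_0·(Z_L + jZ_0·tanβl)/(Z_0 + jZ_L·tanβl)
     = 100·(412 − j115)/(100 − j473)

Z_in ≈ 40.8 + j78.4 Ω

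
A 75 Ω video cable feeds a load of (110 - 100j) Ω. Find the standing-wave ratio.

VSWR ≈ 3.03

Γ = (Z_L − Z_0)/(Z_L + Z_0) = (35 − j100)/(185 − j100)
|Γ| = 106/210 = 0.504
VSWR = (1 + |Γ|)/(1 − |Γ|) = 1.5/0.496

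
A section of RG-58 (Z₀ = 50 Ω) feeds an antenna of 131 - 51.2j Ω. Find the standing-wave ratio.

VSWR ≈ 3.08

Γ = (Z_L − Z_0)/(Z_L + Z_0) = (81 − j51.2)/(181 − j51.2)
|Γ| = 95.8/188 = 0.509
VSWR = (1 + |Γ|)/(1 − |Γ|) = 1.51/0.491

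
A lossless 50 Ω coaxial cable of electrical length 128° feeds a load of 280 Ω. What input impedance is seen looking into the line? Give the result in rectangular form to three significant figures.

Z_in ≈ 14.1 + j37.1 Ω

tan(βl) = tan(128°) = -1.28
Z_in = Z_0·(Z_L + jZ_0·tanβl)/(Z_0 + jZ_L·tanβl)
     = 50·(280 − j64)/(50 − j358)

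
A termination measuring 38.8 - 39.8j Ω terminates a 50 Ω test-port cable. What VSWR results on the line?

Γ = (Z_L − Z_0)/(Z_L + Z_0) = (-11.2 − j39.8)/(88.8 − j39.8)
|Γ| = 41.3/97.3 = 0.425
VSWR = (1 + |Γ|)/(1 − |Γ|) = 1.42/0.575

VSWR ≈ 2.48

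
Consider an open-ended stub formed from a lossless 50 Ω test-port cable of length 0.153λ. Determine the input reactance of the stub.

βl = 2π × 0.153 = 55.1°
tan(βl) = 1.43
For an open-ended stub, Z_in = −jZ_0·cot(βl) = −jZ_0/tan(βl)

X_in ≈ -34.9 Ω (capacitive)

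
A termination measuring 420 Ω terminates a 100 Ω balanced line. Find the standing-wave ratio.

VSWR ≈ 4.2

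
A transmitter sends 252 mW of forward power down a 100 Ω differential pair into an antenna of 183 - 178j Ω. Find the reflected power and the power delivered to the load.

P_reflected ≈ 87 mW; P_delivered ≈ 165 mW

|Γ| = |(83 − j178)/(283 − j178)| = 0.587
|Γ|² = 0.345
P_refl = |Γ|²·P_inc = 87 mW, P_del = (1 − |Γ|²)·P_inc = 165 mW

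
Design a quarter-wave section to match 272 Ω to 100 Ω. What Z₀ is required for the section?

Z_qwt = √(Z_0·R_L) = √(100 × 272) = √27200

Z_qwt ≈ 165 Ω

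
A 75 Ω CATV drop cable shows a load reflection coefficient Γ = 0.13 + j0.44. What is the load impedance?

Z_L = Z_0·(1 + Γ)/(1 − Γ) = 75·(1.13 + j0.44)/(0.87 − j0.44)

Z_L ≈ 62.3 + j69.4 Ω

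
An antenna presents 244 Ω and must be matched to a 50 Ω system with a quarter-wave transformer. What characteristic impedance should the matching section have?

Z_qwt = √(Z_0·R_L) = √(50 × 244) = √12200

Z_qwt ≈ 110 Ω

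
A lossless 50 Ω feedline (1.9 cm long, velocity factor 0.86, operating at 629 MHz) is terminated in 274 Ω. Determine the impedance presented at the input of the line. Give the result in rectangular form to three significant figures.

λ = v/f = 0.86·c / 629 MHz = 0.41 m
βl = 2π·l/λ = 2π × 0.0463 = 16.7°
tan(βl) = tan(16.7°) = 0.3
Z_in = Z_0·(Z_L + jZ_0·tanβl)/(Z_0 + jZ_L·tanβl)
     = 50·(274 + j15)/(50 + j82.1)

Z_in ≈ 80.8 − j118 Ω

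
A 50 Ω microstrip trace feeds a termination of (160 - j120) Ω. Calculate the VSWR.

VSWR ≈ 5.12

Γ = (Z_L − Z_0)/(Z_L + Z_0) = (110 − j120)/(210 − j120)
|Γ| = 163/242 = 0.673
VSWR = (1 + |Γ|)/(1 − |Γ|) = 1.67/0.327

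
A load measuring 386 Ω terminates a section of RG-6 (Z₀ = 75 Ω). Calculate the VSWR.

Γ = (386 − 75)/(386 + 75) = 0.675
VSWR = (1 + 0.675)/(1 − 0.675)

VSWR ≈ 5.15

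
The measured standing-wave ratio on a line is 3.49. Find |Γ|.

|Γ| = (S − 1)/(S + 1) = (3.49 − 1)/(3.49 + 1) = 2.49/4.49

|Γ| ≈ 0.555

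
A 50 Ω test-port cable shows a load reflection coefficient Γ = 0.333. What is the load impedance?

Z_L = Z_0·(1 + Γ)/(1 − Γ) = 50·(1.33)/(0.667)

Z_L ≈ 99.9 Ω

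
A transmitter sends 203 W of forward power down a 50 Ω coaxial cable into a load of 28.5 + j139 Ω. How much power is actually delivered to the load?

P_delivered ≈ 45.4 W

|Γ| = |(-21.5 + j139)/(78.5 + j139)| = 0.881
|Γ|² = 0.776
P_refl = |Γ|²·P_inc = 158 W, P_del = (1 − |Γ|²)·P_inc = 45.4 W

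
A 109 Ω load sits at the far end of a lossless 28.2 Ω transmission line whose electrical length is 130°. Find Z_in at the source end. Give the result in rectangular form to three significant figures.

tan(βl) = tan(130°) = -1.19
Z_in = Z_0·(Z_L + jZ_0·tanβl)/(Z_0 + jZ_L·tanβl)
     = 28.2·(109 − j33.6)/(28.2 − j130)

Z_in ≈ 11.9 + j21.1 Ω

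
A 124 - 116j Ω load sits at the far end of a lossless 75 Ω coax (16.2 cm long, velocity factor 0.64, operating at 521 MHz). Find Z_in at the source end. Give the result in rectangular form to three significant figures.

Z_in ≈ 247 + j44.5 Ω

λ = v/f = 0.64·c / 521 MHz = 0.369 m
βl = 2π·l/λ = 2π × 0.44 = 158°
tan(βl) = tan(158°) = -0.399
Z_in = Z_0·(Z_L + jZ_0·tanβl)/(Z_0 + jZ_L·tanβl)
     = 75·(124 − j146)/(28.7 − j49.5)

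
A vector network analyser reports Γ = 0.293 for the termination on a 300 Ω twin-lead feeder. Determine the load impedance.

Z_L = Z_0·(1 + Γ)/(1 − Γ) = 300·(1.29)/(0.707)

Z_L ≈ 549 Ω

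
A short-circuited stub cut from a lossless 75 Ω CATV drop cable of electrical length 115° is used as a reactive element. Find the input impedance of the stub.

tan(βl) = -2.14
For a short-circuited stub, Z_in = jZ_0·tan(βl)

Z_in ≈ −j161 Ω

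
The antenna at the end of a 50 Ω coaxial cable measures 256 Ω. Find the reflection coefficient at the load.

Γ = 0.673

Γ = (Z_L − Z_0)/(Z_L + Z_0) = (256 − 50)/(256 + 50) = 206/306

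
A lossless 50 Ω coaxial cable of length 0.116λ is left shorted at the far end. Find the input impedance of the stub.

Z_in ≈ +j44.6 Ω

βl = 2π × 0.116 = 41.8°
tan(βl) = 0.893
For a shorted stub, Z_in = jZ_0·tan(βl)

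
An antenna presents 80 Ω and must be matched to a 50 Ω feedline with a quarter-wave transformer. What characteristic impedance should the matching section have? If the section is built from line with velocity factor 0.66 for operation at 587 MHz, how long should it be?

Z_qwt = √(Z_0·R_L) = √(50 × 80) = √4000
λ = 0.66·c/f = 0.337 m, so l = λ/4 = 0.0843 m

Z_qwt ≈ 63.2 Ω; length ≈ 8.43 cm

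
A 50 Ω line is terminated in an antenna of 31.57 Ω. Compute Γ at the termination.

Γ = (Z_L − Z_0)/(Z_L + Z_0) = (31.57 − 50)/(31.57 + 50) = -18.43/81.57

Γ = -0.226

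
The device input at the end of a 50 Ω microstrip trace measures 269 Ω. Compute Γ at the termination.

Γ = 0.687

Γ = (Z_L − Z_0)/(Z_L + Z_0) = (269 − 50)/(269 + 50) = 219/319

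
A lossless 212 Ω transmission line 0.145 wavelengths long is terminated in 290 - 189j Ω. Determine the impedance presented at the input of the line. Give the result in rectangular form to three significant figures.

βl = 2π × 0.145 = 52.2°
tan(βl) = tan(52.2°) = 1.29
Z_in = Z_0·(Z_L + jZ_0·tanβl)/(Z_0 + jZ_L·tanβl)
     = 212·(290 + j84.3)/(456 + j374)

Z_in ≈ 99.9 − j42.7 Ω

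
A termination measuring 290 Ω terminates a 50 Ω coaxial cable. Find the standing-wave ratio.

VSWR ≈ 5.8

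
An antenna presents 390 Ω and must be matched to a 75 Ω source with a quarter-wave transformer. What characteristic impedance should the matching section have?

Z_qwt ≈ 171 Ω

Z_qwt = √(Z_0·R_L) = √(75 × 390) = √29250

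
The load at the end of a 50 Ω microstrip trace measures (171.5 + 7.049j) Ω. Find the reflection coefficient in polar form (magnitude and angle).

Γ ≈ 0.549 ∠ 1.5°

Γ = (Z_L − Z_0)/(Z_L + Z_0) = (121.5 + j7.049)/(221.5 + j7.049)
|Γ| = 122/222 = 0.549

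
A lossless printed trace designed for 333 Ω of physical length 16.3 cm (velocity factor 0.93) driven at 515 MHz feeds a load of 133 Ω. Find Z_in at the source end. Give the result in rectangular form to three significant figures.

λ = v/f = 0.93·c / 515 MHz = 0.542 m
βl = 2π·l/λ = 2π × 0.301 = 108°
tan(βl) = tan(108°) = -3.02
Z_in = Z_0·(Z_L + jZ_0·tanβl)/(Z_0 + jZ_L·tanβl)
     = 333·(133 − j1010)/(333 − j402)

Z_in ≈ 548 − j344 Ω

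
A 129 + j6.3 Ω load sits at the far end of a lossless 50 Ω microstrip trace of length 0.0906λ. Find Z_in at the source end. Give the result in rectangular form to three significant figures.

βl = 2π × 0.0906 = 32.6°
tan(βl) = tan(32.6°) = 0.64
Z_in = Z_0·(Z_L + jZ_0·tanβl)/(Z_0 + jZ_L·tanβl)
     = 50·(129 + j38.3)/(46 + j82.5)

Z_in ≈ 50.9 − j49.8 Ω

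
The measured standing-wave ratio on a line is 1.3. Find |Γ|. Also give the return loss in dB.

|Γ| = (S − 1)/(S + 1) = (1.3 − 1)/(1.3 + 1) = 0.3/2.3
RL = −20·log₁₀|Γ| = −20·log₁₀(0.13)

|Γ| ≈ 0.13; return loss ≈ 17.7 dB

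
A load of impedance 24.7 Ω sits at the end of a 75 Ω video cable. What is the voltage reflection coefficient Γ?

Γ = (Z_L − Z_0)/(Z_L + Z_0) = (24.7 − 75)/(24.7 + 75) = -50.3/99.7

Γ = -0.505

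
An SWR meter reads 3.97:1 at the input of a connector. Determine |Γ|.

|Γ| = (S − 1)/(S + 1) = (3.97 − 1)/(3.97 + 1) = 2.97/4.97

|Γ| ≈ 0.598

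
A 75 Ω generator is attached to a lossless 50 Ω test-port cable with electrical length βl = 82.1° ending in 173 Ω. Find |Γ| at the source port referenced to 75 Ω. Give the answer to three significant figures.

|Γ| ≈ 0.674

tan(βl) = 7.21
Z_in = Z_0·(Z_L + jZ_0·tanβl)/(Z_0 + jZ_L·tanβl) = 14.7 − j6.35 Ω
Γ_s = (Z_in − Z_s)/(Z_in + Z_s) = (-60.3 − j6.35)/(89.7 − j6.35), |Γ_s| = 0.674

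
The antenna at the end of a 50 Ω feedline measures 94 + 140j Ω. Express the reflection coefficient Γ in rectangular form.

Γ ≈ 0.643 + j0.347

Γ = (Z_L − Z_0)/(Z_L + Z_0) = (44 + j140)/(144 + j140)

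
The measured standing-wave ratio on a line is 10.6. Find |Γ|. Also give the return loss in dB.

|Γ| = (S − 1)/(S + 1) = (10.6 − 1)/(10.6 + 1) = 9.6/11.6
RL = −20·log₁₀|Γ| = −20·log₁₀(0.828)

|Γ| ≈ 0.828; return loss ≈ 1.64 dB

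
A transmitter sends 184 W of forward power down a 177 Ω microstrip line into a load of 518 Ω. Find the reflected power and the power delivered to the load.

P_reflected ≈ 44.3 W; P_delivered ≈ 140 W

Γ = (518 − 177)/(518 + 177) = 0.491
|Γ|² = 0.241
P_refl = |Γ|²·P_inc = 44.3 W, P_del = (1 − |Γ|²)·P_inc = 140 W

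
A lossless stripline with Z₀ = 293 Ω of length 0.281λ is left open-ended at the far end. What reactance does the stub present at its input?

βl = 2π × 0.281 = 101°
tan(βl) = -5.07
For an open-ended stub, Z_in = −jZ_0·cot(βl) = −jZ_0/tan(βl)

X_in ≈ 57.8 Ω (inductive)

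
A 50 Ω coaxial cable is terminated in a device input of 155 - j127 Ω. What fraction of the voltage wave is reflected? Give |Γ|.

Γ = (Z_L − Z_0)/(Z_L + Z_0) = (105 − j127)/(205 − j127)
|Γ| = 165/241

|Γ| ≈ 0.683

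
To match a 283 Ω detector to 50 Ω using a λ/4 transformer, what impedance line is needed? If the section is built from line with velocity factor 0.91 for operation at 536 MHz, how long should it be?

Z_qwt = √(Z_0·R_L) = √(50 × 283) = √14150
λ = 0.91·c/f = 0.509 m, so l = λ/4 = 0.127 m

Z_qwt ≈ 119 Ω; length ≈ 12.7 cm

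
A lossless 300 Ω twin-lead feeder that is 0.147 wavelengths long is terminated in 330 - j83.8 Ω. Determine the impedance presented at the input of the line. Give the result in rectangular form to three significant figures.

Z_in ≈ 227 − j12.9 Ω

βl = 2π × 0.147 = 52.9°
tan(βl) = tan(52.9°) = 1.32
Z_in = Z_0·(Z_L + jZ_0·tanβl)/(Z_0 + jZ_L·tanβl)
     = 300·(330 + j313)/(411 + j437)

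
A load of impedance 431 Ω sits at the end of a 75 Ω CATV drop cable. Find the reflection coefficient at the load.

Γ = (Z_L − Z_0)/(Z_L + Z_0) = (431 − 75)/(431 + 75) = 356/506

Γ = 0.704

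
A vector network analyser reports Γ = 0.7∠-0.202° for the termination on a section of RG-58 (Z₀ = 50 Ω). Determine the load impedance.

Z_L = Z_0·(1 + Γ)/(1 − Γ) = 50·(1.7 − j0.00247)/(0.3 + j0.00247)

Z_L ≈ 283 − j2.74 Ω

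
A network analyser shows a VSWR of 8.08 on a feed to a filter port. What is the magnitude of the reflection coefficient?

|Γ| = (S − 1)/(S + 1) = (8.08 − 1)/(8.08 + 1) = 7.08/9.08

|Γ| ≈ 0.78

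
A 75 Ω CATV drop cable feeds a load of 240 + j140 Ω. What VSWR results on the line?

Γ = (Z_L − Z_0)/(Z_L + Z_0) = (165 + j140)/(315 + j140)
|Γ| = 216/345 = 0.628
VSWR = (1 + |Γ|)/(1 − |Γ|) = 1.63/0.372

VSWR ≈ 4.37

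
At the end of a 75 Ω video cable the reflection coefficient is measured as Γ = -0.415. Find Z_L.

Z_L = Z_0·(1 + Γ)/(1 − Γ) = 75·(0.585)/(1.42)

Z_L ≈ 31 Ω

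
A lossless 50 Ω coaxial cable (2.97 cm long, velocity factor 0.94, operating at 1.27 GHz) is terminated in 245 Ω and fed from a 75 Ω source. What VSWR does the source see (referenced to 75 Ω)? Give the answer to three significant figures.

λ = v/f = 0.94·c / 1.27 GHz = 0.222 m
βl = 2π·l/λ = 2π × 0.134 = 48.2°
tan(βl) = 1.12
Z_in = Z_0·(Z_L + jZ_0·tanβl)/(Z_0 + jZ_L·tanβl) = 17.8 − j41.5 Ω
Γ_s = (Z_in − Z_s)/(Z_in + Z_s) = (-57.2 − j41.5)/(92.8 − j41.5), |Γ_s| = 0.695
VSWR = (1 + |Γ_s|)/(1 − |Γ_s|)

VSWR ≈ 5.56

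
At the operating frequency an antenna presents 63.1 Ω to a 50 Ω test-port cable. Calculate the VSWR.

VSWR ≈ 1.26

Γ = (63.1 − 50)/(63.1 + 50) = 0.116
VSWR = (1 + 0.116)/(1 − 0.116)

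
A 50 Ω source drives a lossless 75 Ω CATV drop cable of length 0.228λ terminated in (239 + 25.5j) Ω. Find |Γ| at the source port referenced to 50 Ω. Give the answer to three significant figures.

|Γ| ≈ 0.383

βl = 2π × 0.228 = 82.1°
tan(βl) = 7.19
Z_in = Z_0·(Z_L + jZ_0·tanβl)/(Z_0 + jZ_L·tanβl) = 23.9 − j11.9 Ω
Γ_s = (Z_in − Z_s)/(Z_in + Z_s) = (-26.1 − j11.9)/(73.9 − j11.9), |Γ_s| = 0.383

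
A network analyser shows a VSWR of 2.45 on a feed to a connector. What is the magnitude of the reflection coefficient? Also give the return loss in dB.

|Γ| = (S − 1)/(S + 1) = (2.45 − 1)/(2.45 + 1) = 1.45/3.45
RL = −20·log₁₀|Γ| = −20·log₁₀(0.42)

|Γ| ≈ 0.42; return loss ≈ 7.53 dB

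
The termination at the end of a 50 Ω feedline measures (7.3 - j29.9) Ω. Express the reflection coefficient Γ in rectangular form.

Γ ≈ -0.372 − j0.716

Γ = (Z_L − Z_0)/(Z_L + Z_0) = (-42.7 − j29.9)/(57.3 − j29.9)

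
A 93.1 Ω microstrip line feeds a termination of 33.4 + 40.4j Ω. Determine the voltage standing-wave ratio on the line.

VSWR ≈ 3.37

Γ = (Z_L − Z_0)/(Z_L + Z_0) = (-59.7 + j40.4)/(126.5 + j40.4)
|Γ| = 72.1/133 = 0.543
VSWR = (1 + |Γ|)/(1 − |Γ|) = 1.54/0.457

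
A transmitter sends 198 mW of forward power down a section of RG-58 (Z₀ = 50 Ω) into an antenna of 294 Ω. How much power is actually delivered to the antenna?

Γ = (294 − 50)/(294 + 50) = 0.709
|Γ|² = 0.503
P_refl = |Γ|²·P_inc = 99.6 mW, P_del = (1 − |Γ|²)·P_inc = 98.4 mW

P_delivered ≈ 98.4 mW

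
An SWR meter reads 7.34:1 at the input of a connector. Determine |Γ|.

|Γ| = (S − 1)/(S + 1) = (7.34 − 1)/(7.34 + 1) = 6.34/8.34

|Γ| ≈ 0.76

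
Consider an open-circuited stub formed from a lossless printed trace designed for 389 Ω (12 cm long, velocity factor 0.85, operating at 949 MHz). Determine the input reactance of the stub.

X_in ≈ 1120 Ω (inductive)

λ = v/f = 0.85·c / 949 MHz = 0.269 m
βl = 2π·l/λ = 2π × 0.447 = 161°
tan(βl) = -0.349
For an open-circuited stub, Z_in = −jZ_0·cot(βl) = −jZ_0/tan(βl)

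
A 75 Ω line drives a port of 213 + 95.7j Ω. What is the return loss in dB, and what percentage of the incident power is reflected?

RL ≈ 5.14 dB; 30.6% of incident power reflected

Γ = (138 + j95.7)/(288 + j95.7), |Γ| = 0.553
RL = −20·log₁₀(0.553) = 5.14 dB
P_refl/P_inc = |Γ|² = 0.306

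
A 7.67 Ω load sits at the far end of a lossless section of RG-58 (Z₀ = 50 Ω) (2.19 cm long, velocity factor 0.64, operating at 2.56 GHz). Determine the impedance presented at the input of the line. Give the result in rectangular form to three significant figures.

Z_in ≈ 85.3 − j137 Ω

λ = v/f = 0.64·c / 2.56 GHz = 0.075 m
βl = 2π·l/λ = 2π × 0.292 = 105°
tan(βl) = tan(105°) = -3.7
Z_in = Z_0·(Z_L + jZ_0·tanβl)/(Z_0 + jZ_L·tanβl)
     = 50·(7.67 − j185)/(50 − j28.4)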